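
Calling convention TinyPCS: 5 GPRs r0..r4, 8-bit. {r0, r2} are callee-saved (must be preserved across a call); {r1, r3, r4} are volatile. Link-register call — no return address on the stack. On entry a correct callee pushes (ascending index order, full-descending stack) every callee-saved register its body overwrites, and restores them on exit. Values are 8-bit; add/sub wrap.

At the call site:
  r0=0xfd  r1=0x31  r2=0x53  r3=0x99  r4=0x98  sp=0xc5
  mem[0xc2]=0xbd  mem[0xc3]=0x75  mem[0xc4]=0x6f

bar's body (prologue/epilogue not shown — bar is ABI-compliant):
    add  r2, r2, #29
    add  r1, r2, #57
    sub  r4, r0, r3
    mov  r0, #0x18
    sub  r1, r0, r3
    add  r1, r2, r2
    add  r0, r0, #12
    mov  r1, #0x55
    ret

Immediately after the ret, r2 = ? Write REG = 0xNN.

prologue: push r0 → mem[0xc4]=0xfd, sp=0xc4
prologue: push r2 → mem[0xc3]=0x53, sp=0xc3
body[0] add  r2, r2, #29 → r2=0x70
body[1] add  r1, r2, #57 → r1=0xa9
body[2] sub  r4, r0, r3 → r4=0x64
body[3] mov  r0, #0x18 → r0=0x18
body[4] sub  r1, r0, r3 → r1=0x7f
body[5] add  r1, r2, r2 → r1=0xe0
body[6] add  r0, r0, #12 → r0=0x24
body[7] mov  r1, #0x55 → r1=0x55
epilogue: pop r2=0x53, sp=0xc4
epilogue: pop r0=0xfd, sp=0xc5
r2 is callee-saved → restored

REG = 0x53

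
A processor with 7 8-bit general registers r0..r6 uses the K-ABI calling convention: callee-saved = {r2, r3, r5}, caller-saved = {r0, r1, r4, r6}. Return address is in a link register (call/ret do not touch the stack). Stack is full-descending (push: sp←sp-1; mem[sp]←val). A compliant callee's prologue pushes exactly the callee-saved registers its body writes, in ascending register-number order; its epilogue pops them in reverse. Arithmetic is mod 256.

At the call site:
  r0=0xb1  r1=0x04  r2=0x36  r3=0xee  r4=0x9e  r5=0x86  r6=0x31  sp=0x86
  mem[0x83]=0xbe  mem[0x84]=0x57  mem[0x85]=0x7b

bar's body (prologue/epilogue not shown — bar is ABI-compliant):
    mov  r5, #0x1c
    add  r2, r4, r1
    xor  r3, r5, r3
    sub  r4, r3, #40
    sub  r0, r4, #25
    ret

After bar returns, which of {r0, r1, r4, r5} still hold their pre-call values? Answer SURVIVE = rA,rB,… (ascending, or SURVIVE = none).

SURVIVE = r0,r1,r5

prologue: push r2 -> mem[0x85]=0x36, sp=0x85
prologue: push r3 -> mem[0x84]=0xee, sp=0x84
prologue: push r5 -> mem[0x83]=0x86, sp=0x83
body[0] mov  r5, #0x1c -> r5=0x1c
body[1] add  r2, r4, r1 -> r2=0xa2
body[2] xor  r3, r5, r3 -> r3=0xf2
body[3] sub  r4, r3, #40 -> r4=0xca
body[4] sub  r0, r4, #25 -> r0=0xb1
epilogue: pop r5=0x86, sp=0x84
epilogue: pop r3=0xee, sp=0x85
epilogue: pop r2=0x36, sp=0x86
r0: caller-saved, written=True
r1: caller-saved, written=False
r4: caller-saved, written=True
r5: callee-saved, written=True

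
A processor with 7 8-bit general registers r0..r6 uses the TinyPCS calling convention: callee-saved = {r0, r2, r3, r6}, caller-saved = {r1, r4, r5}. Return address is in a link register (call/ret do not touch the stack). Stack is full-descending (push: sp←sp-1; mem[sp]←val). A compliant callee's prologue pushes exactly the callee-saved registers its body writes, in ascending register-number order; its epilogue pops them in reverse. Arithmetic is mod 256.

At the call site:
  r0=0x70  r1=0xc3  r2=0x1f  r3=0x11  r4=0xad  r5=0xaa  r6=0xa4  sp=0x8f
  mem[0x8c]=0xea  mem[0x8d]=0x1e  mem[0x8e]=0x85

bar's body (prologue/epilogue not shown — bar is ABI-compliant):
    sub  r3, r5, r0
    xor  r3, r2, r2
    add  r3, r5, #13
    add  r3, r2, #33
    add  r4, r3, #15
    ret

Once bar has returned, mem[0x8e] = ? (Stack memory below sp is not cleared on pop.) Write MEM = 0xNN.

prologue: push r3 → mem[0x8e]=0x11, sp=0x8e
body[0] sub  r3, r5, r0 → r3=0x3a
body[1] xor  r3, r2, r2 → r3=0x00
body[2] add  r3, r5, #13 → r3=0xb7
body[3] add  r3, r2, #33 → r3=0x40
body[4] add  r4, r3, #15 → r4=0x4f
epilogue: pop r3=0x11, sp=0x8f
prologue pushed ['r3'] at ['0x8e']

MEM = 0x11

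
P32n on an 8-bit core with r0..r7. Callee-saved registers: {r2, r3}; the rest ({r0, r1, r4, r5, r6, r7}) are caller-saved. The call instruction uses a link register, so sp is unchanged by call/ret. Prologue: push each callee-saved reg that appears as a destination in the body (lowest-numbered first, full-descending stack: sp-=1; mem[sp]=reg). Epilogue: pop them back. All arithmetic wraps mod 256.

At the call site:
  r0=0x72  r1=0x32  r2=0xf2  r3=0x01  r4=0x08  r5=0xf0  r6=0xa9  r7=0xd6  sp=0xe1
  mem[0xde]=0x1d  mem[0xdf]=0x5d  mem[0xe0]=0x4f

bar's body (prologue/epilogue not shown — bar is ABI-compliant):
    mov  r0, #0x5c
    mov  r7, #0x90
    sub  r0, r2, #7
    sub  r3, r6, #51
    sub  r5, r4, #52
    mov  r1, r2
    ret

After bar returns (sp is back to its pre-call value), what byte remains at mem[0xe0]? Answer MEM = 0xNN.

MEM = 0x01

prologue: push r3 → mem[0xe0]=0x01, sp=0xe0
body[0] mov  r0, #0x5c → r0=0x5c
body[1] mov  r7, #0x90 → r7=0x90
body[2] sub  r0, r2, #7 → r0=0xeb
body[3] sub  r3, r6, #51 → r3=0x76
body[4] sub  r5, r4, #52 → r5=0xd4
body[5] mov  r1, r2 → r1=0xf2
epilogue: pop r3=0x01, sp=0xe1
prologue pushed ['r3'] at ['0xe0']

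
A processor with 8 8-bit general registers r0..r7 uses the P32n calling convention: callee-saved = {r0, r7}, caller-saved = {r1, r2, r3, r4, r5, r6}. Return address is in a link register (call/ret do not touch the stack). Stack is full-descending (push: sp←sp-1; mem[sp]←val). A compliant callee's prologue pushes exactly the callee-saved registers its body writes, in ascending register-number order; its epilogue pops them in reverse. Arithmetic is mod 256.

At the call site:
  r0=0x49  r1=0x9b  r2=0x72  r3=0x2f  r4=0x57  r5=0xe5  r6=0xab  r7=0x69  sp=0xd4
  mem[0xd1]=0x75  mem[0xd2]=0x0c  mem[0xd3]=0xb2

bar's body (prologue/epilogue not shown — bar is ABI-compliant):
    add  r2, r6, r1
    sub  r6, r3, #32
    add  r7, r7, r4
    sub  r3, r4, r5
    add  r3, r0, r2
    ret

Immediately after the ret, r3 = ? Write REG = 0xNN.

prologue: push r7 -> mem[0xd3]=0x69, sp=0xd3
body[0] add  r2, r6, r1 -> r2=0x46
body[1] sub  r6, r3, #32 -> r6=0x0f
body[2] add  r7, r7, r4 -> r7=0xc0
body[3] sub  r3, r4, r5 -> r3=0x72
body[4] add  r3, r0, r2 -> r3=0x8f
epilogue: pop r7=0x69, sp=0xd4
r3 is caller-saved -> body value

REG = 0x8f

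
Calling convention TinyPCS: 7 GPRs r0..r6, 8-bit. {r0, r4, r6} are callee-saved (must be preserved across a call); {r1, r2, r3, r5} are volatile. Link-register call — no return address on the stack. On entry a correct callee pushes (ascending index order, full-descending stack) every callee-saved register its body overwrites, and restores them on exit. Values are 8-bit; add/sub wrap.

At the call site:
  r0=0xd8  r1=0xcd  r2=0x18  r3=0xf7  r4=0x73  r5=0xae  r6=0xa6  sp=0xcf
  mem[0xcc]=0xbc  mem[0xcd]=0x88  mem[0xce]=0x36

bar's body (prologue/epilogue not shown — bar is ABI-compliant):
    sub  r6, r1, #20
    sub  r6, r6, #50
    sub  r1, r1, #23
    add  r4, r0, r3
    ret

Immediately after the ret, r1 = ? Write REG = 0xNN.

REG = 0xb6

prologue: push r4 → mem[0xce]=0x73, sp=0xce
prologue: push r6 → mem[0xcd]=0xa6, sp=0xcd
body[0] sub  r6, r1, #20 → r6=0xb9
body[1] sub  r6, r6, #50 → r6=0x87
body[2] sub  r1, r1, #23 → r1=0xb6
body[3] add  r4, r0, r3 → r4=0xcf
epilogue: pop r6=0xa6, sp=0xce
epilogue: pop r4=0x73, sp=0xcf
r1 is caller-saved → body value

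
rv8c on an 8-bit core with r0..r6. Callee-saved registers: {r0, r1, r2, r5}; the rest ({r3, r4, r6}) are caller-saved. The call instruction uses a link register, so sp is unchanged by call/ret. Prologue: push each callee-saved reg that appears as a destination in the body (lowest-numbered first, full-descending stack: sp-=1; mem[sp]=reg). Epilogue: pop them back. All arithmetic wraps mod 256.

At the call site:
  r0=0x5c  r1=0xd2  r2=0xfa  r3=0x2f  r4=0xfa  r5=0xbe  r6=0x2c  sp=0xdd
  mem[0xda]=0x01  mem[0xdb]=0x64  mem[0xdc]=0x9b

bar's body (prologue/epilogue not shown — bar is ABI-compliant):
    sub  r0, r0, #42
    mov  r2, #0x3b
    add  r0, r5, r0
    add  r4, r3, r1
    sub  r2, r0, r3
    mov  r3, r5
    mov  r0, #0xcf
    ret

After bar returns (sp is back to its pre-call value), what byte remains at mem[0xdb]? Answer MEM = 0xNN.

prologue: push r0 -> mem[0xdc]=0x5c, sp=0xdc
prologue: push r2 -> mem[0xdb]=0xfa, sp=0xdb
body[0] sub  r0, r0, #42 -> r0=0x32
body[1] mov  r2, #0x3b -> r2=0x3b
body[2] add  r0, r5, r0 -> r0=0xf0
body[3] add  r4, r3, r1 -> r4=0x01
body[4] sub  r2, r0, r3 -> r2=0xc1
body[5] mov  r3, r5 -> r3=0xbe
body[6] mov  r0, #0xcf -> r0=0xcf
epilogue: pop r2=0xfa, sp=0xdc
epilogue: pop r0=0x5c, sp=0xdd
prologue pushed ['r0', 'r2'] at ['0xdc', '0xdb']

MEM = 0xfa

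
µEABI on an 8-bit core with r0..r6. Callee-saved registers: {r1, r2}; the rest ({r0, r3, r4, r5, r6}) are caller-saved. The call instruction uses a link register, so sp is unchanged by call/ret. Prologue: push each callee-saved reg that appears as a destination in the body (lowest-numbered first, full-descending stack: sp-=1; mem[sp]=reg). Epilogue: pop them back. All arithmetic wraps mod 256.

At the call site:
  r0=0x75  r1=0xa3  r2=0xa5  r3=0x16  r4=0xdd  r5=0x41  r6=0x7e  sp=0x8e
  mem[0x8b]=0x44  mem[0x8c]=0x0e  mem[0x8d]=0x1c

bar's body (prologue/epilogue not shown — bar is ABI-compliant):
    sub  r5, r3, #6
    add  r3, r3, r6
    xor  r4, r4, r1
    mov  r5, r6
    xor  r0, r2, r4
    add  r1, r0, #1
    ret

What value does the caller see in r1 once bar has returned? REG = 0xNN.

REG = 0xa3

prologue: push r1 → mem[0x8d]=0xa3, sp=0x8d
body[0] sub  r5, r3, #6 → r5=0x10
body[1] add  r3, r3, r6 → r3=0x94
body[2] xor  r4, r4, r1 → r4=0x7e
body[3] mov  r5, r6 → r5=0x7e
body[4] xor  r0, r2, r4 → r0=0xdb
body[5] add  r1, r0, #1 → r1=0xdc
epilogue: pop r1=0xa3, sp=0x8e
r1 is callee-saved → restored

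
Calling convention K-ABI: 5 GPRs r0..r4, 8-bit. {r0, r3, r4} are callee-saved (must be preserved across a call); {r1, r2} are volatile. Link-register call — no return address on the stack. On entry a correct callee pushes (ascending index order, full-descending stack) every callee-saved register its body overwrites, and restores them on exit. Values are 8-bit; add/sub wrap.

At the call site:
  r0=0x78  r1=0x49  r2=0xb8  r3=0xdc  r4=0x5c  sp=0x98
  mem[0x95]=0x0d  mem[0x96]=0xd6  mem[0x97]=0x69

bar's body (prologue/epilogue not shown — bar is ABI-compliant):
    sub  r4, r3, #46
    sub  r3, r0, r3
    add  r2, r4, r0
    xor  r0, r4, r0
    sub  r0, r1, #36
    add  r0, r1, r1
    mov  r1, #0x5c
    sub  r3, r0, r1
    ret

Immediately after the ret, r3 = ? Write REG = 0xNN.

prologue: push r0 -> mem[0x97]=0x78, sp=0x97
prologue: push r3 -> mem[0x96]=0xdc, sp=0x96
prologue: push r4 -> mem[0x95]=0x5c, sp=0x95
body[0] sub  r4, r3, #46 -> r4=0xae
body[1] sub  r3, r0, r3 -> r3=0x9c
body[2] add  r2, r4, r0 -> r2=0x26
body[3] xor  r0, r4, r0 -> r0=0xd6
body[4] sub  r0, r1, #36 -> r0=0x25
body[5] add  r0, r1, r1 -> r0=0x92
body[6] mov  r1, #0x5c -> r1=0x5c
body[7] sub  r3, r0, r1 -> r3=0x36
epilogue: pop r4=0x5c, sp=0x96
epilogue: pop r3=0xdc, sp=0x97
epilogue: pop r0=0x78, sp=0x98
r3 is callee-saved -> restored

REG = 0xdc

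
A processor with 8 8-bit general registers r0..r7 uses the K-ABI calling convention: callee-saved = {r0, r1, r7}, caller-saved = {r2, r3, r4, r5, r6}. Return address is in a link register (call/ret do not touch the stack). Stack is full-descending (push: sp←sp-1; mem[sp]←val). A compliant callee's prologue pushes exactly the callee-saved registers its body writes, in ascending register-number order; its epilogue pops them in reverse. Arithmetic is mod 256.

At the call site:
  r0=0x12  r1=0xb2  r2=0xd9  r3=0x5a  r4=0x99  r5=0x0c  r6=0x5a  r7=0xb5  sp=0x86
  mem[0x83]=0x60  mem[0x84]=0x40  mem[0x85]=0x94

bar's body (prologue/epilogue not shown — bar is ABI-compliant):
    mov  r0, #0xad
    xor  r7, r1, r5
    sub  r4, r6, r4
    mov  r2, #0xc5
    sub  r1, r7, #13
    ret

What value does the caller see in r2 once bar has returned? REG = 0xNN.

REG = 0xc5

prologue: push r0 -> mem[0x85]=0x12, sp=0x85
prologue: push r1 -> mem[0x84]=0xb2, sp=0x84
prologue: push r7 -> mem[0x83]=0xb5, sp=0x83
body[0] mov  r0, #0xad -> r0=0xad
body[1] xor  r7, r1, r5 -> r7=0xbe
body[2] sub  r4, r6, r4 -> r4=0xc1
body[3] mov  r2, #0xc5 -> r2=0xc5
body[4] sub  r1, r7, #13 -> r1=0xb1
epilogue: pop r7=0xb5, sp=0x84
epilogue: pop r1=0xb2, sp=0x85
epilogue: pop r0=0x12, sp=0x86
r2 is caller-saved -> body value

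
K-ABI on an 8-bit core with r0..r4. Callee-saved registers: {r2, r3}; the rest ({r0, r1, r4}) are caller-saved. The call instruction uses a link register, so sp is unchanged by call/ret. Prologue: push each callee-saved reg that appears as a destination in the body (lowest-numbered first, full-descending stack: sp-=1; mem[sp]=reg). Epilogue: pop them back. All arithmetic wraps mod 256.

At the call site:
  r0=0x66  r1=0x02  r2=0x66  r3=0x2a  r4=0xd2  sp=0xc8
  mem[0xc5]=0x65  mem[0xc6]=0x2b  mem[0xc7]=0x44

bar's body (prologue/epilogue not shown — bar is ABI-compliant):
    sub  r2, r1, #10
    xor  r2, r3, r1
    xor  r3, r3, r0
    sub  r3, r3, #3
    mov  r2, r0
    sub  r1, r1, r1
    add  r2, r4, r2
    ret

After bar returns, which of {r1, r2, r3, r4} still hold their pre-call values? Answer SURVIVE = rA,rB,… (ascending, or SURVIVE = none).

prologue: push r2 → mem[0xc7]=0x66, sp=0xc7
prologue: push r3 → mem[0xc6]=0x2a, sp=0xc6
body[0] sub  r2, r1, #10 → r2=0xf8
body[1] xor  r2, r3, r1 → r2=0x28
body[2] xor  r3, r3, r0 → r3=0x4c
body[3] sub  r3, r3, #3 → r3=0x49
body[4] mov  r2, r0 → r2=0x66
body[5] sub  r1, r1, r1 → r1=0x00
body[6] add  r2, r4, r2 → r2=0x38
epilogue: pop r3=0x2a, sp=0xc7
epilogue: pop r2=0x66, sp=0xc8
r1: caller-saved, written=True
r2: callee-saved, written=True
r3: callee-saved, written=True
r4: caller-saved, written=False

SURVIVE = r2,r3,r4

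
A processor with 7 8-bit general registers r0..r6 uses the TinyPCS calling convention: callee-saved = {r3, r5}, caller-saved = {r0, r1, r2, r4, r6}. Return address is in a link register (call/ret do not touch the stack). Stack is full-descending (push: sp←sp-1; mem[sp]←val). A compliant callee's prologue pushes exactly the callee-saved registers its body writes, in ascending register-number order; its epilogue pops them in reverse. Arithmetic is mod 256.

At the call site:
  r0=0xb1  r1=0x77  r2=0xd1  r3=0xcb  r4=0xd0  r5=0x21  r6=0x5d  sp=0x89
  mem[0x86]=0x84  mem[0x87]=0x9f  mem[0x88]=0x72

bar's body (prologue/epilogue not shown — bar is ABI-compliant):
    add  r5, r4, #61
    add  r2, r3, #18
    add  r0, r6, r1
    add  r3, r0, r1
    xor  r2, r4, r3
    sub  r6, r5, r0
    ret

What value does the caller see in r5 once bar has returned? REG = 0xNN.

REG = 0x21

prologue: push r3 → mem[0x88]=0xcb, sp=0x88
prologue: push r5 → mem[0x87]=0x21, sp=0x87
body[0] add  r5, r4, #61 → r5=0x0d
body[1] add  r2, r3, #18 → r2=0xdd
body[2] add  r0, r6, r1 → r0=0xd4
body[3] add  r3, r0, r1 → r3=0x4b
body[4] xor  r2, r4, r3 → r2=0x9b
body[5] sub  r6, r5, r0 → r6=0x39
epilogue: pop r5=0x21, sp=0x88
epilogue: pop r3=0xcb, sp=0x89
r5 is callee-saved → restored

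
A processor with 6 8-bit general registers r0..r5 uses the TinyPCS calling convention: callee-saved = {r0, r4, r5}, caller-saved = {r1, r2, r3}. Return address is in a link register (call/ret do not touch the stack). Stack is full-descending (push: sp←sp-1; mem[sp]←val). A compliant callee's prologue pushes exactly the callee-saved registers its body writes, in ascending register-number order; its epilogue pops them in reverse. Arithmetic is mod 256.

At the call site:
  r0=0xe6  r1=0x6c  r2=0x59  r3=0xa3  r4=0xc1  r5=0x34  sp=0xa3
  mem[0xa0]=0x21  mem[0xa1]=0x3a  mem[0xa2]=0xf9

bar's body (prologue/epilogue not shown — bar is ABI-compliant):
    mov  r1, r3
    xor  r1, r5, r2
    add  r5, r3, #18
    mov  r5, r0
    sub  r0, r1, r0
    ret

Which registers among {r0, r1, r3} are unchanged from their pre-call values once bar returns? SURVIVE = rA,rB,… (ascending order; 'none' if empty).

prologue: push r0 -> mem[0xa2]=0xe6, sp=0xa2
prologue: push r5 -> mem[0xa1]=0x34, sp=0xa1
body[0] mov  r1, r3 -> r1=0xa3
body[1] xor  r1, r5, r2 -> r1=0x6d
body[2] add  r5, r3, #18 -> r5=0xb5
body[3] mov  r5, r0 -> r5=0xe6
body[4] sub  r0, r1, r0 -> r0=0x87
epilogue: pop r5=0x34, sp=0xa2
epilogue: pop r0=0xe6, sp=0xa3
r0: callee-saved, written=True
r1: caller-saved, written=True
r3: caller-saved, written=False

SURVIVE = r0,r3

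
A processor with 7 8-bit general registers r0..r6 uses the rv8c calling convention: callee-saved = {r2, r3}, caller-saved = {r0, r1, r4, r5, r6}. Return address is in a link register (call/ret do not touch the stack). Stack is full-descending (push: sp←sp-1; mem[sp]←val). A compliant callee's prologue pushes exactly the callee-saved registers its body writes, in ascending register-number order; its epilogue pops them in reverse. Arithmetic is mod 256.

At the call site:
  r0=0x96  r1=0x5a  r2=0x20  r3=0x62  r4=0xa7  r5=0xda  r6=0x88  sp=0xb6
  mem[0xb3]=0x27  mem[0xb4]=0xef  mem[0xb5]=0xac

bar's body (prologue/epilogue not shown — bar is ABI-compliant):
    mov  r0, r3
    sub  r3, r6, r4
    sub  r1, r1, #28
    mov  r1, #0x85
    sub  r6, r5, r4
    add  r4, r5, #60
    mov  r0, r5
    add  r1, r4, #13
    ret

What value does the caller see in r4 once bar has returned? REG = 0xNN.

REG = 0x16

prologue: push r3 → mem[0xb5]=0x62, sp=0xb5
body[0] mov  r0, r3 → r0=0x62
body[1] sub  r3, r6, r4 → r3=0xe1
body[2] sub  r1, r1, #28 → r1=0x3e
body[3] mov  r1, #0x85 → r1=0x85
body[4] sub  r6, r5, r4 → r6=0x33
body[5] add  r4, r5, #60 → r4=0x16
body[6] mov  r0, r5 → r0=0xda
body[7] add  r1, r4, #13 → r1=0x23
epilogue: pop r3=0x62, sp=0xb6
r4 is caller-saved → body value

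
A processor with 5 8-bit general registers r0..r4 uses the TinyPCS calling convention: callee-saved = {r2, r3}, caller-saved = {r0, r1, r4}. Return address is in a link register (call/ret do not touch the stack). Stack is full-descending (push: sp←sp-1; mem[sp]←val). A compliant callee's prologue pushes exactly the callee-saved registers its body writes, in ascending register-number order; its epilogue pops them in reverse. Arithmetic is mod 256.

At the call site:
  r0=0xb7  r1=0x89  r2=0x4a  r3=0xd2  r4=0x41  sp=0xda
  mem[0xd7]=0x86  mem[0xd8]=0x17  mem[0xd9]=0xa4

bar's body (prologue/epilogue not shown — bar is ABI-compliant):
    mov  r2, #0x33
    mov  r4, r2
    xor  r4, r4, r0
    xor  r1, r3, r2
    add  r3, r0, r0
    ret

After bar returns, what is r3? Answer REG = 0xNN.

REG = 0xd2

prologue: push r2 → mem[0xd9]=0x4a, sp=0xd9
prologue: push r3 → mem[0xd8]=0xd2, sp=0xd8
body[0] mov  r2, #0x33 → r2=0x33
body[1] mov  r4, r2 → r4=0x33
body[2] xor  r4, r4, r0 → r4=0x84
body[3] xor  r1, r3, r2 → r1=0xe1
body[4] add  r3, r0, r0 → r3=0x6e
epilogue: pop r3=0xd2, sp=0xd9
epilogue: pop r2=0x4a, sp=0xda
r3 is callee-saved → restored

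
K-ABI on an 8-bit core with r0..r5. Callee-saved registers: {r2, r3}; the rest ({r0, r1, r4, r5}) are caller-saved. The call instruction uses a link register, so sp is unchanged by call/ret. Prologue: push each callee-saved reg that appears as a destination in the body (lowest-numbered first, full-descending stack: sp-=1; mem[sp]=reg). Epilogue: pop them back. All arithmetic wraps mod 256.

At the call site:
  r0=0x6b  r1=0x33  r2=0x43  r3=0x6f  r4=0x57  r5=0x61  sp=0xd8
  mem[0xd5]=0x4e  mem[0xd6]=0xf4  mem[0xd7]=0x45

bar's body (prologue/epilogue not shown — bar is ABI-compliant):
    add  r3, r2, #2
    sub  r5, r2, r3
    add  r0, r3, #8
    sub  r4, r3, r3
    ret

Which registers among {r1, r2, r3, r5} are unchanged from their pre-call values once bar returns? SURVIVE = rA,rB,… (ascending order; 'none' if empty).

SURVIVE = r1,r2,r3

prologue: push r3 -> mem[0xd7]=0x6f, sp=0xd7
body[0] add  r3, r2, #2 -> r3=0x45
body[1] sub  r5, r2, r3 -> r5=0xfe
body[2] add  r0, r3, #8 -> r0=0x4d
body[3] sub  r4, r3, r3 -> r4=0x00
epilogue: pop r3=0x6f, sp=0xd8
r1: caller-saved, written=False
r2: callee-saved, written=False
r3: callee-saved, written=True
r5: caller-saved, written=True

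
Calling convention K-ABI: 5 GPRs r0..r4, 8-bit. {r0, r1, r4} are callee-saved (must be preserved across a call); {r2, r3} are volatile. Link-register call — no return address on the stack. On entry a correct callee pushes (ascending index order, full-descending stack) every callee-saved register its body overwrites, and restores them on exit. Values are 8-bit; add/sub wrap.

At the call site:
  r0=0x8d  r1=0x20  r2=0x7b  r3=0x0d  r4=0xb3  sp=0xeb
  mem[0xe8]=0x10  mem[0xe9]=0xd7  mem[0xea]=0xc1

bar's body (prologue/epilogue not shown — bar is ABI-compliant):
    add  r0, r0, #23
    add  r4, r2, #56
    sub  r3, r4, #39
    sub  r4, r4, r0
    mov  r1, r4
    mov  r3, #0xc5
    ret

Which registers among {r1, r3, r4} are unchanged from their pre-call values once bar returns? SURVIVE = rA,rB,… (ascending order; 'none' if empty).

prologue: push r0 -> mem[0xea]=0x8d, sp=0xea
prologue: push r1 -> mem[0xe9]=0x20, sp=0xe9
prologue: push r4 -> mem[0xe8]=0xb3, sp=0xe8
body[0] add  r0, r0, #23 -> r0=0xa4
body[1] add  r4, r2, #56 -> r4=0xb3
body[2] sub  r3, r4, #39 -> r3=0x8c
body[3] sub  r4, r4, r0 -> r4=0x0f
body[4] mov  r1, r4 -> r1=0x0f
body[5] mov  r3, #0xc5 -> r3=0xc5
epilogue: pop r4=0xb3, sp=0xe9
epilogue: pop r1=0x20, sp=0xea
epilogue: pop r0=0x8d, sp=0xeb
r1: callee-saved, written=True
r3: caller-saved, written=True
r4: callee-saved, written=True

SURVIVE = r1,r4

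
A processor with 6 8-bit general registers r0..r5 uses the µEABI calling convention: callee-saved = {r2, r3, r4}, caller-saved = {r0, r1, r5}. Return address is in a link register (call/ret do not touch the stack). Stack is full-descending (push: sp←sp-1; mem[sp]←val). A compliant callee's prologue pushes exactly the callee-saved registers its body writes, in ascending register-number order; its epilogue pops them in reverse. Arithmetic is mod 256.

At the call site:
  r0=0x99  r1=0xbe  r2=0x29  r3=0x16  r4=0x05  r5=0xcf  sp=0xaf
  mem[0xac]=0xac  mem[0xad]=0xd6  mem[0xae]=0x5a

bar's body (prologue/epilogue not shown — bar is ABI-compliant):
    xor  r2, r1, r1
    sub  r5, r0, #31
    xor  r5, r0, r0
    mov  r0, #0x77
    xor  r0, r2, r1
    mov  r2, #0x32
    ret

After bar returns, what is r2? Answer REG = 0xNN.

prologue: push r2 → mem[0xae]=0x29, sp=0xae
body[0] xor  r2, r1, r1 → r2=0x00
body[1] sub  r5, r0, #31 → r5=0x7a
body[2] xor  r5, r0, r0 → r5=0x00
body[3] mov  r0, #0x77 → r0=0x77
body[4] xor  r0, r2, r1 → r0=0xbe
body[5] mov  r2, #0x32 → r2=0x32
epilogue: pop r2=0x29, sp=0xaf
r2 is callee-saved → restored

REG = 0x29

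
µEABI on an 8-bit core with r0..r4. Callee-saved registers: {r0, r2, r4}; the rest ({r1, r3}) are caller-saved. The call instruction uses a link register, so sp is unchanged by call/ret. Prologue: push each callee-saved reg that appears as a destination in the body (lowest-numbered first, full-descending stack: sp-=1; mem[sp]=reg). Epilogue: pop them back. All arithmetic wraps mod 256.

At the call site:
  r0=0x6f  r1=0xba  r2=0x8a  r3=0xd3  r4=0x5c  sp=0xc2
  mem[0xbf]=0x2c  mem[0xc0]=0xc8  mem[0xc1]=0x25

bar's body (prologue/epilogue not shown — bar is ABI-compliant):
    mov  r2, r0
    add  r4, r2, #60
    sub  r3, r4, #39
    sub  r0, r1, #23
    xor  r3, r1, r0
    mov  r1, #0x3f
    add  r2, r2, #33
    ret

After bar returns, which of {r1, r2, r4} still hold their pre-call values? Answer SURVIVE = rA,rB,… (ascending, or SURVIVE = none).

prologue: push r0 -> mem[0xc1]=0x6f, sp=0xc1
prologue: push r2 -> mem[0xc0]=0x8a, sp=0xc0
prologue: push r4 -> mem[0xbf]=0x5c, sp=0xbf
body[0] mov  r2, r0 -> r2=0x6f
body[1] add  r4, r2, #60 -> r4=0xab
body[2] sub  r3, r4, #39 -> r3=0x84
body[3] sub  r0, r1, #23 -> r0=0xa3
body[4] xor  r3, r1, r0 -> r3=0x19
body[5] mov  r1, #0x3f -> r1=0x3f
body[6] add  r2, r2, #33 -> r2=0x90
epilogue: pop r4=0x5c, sp=0xc0
epilogue: pop r2=0x8a, sp=0xc1
epilogue: pop r0=0x6f, sp=0xc2
r1: caller-saved, written=True
r2: callee-saved, written=True
r4: callee-saved, written=True

SURVIVE = r2,r4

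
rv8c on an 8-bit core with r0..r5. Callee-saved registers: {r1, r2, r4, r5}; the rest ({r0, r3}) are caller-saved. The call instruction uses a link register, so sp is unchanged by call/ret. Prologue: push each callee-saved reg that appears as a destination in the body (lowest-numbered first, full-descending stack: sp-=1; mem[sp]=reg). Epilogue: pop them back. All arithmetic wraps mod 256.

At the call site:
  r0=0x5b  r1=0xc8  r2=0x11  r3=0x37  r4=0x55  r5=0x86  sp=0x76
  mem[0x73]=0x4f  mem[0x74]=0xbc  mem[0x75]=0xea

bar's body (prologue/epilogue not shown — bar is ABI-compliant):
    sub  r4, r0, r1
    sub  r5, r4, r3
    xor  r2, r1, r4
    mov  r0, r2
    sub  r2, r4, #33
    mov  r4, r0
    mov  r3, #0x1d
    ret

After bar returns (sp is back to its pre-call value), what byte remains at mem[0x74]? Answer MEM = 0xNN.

prologue: push r2 → mem[0x75]=0x11, sp=0x75
prologue: push r4 → mem[0x74]=0x55, sp=0x74
prologue: push r5 → mem[0x73]=0x86, sp=0x73
body[0] sub  r4, r0, r1 → r4=0x93
body[1] sub  r5, r4, r3 → r5=0x5c
body[2] xor  r2, r1, r4 → r2=0x5b
body[3] mov  r0, r2 → r0=0x5b
body[4] sub  r2, r4, #33 → r2=0x72
body[5] mov  r4, r0 → r4=0x5b
body[6] mov  r3, #0x1d → r3=0x1d
epilogue: pop r5=0x86, sp=0x74
epilogue: pop r4=0x55, sp=0x75
epilogue: pop r2=0x11, sp=0x76
prologue pushed ['r2', 'r4', 'r5'] at ['0x75', '0x74', '0x73']

MEM = 0x55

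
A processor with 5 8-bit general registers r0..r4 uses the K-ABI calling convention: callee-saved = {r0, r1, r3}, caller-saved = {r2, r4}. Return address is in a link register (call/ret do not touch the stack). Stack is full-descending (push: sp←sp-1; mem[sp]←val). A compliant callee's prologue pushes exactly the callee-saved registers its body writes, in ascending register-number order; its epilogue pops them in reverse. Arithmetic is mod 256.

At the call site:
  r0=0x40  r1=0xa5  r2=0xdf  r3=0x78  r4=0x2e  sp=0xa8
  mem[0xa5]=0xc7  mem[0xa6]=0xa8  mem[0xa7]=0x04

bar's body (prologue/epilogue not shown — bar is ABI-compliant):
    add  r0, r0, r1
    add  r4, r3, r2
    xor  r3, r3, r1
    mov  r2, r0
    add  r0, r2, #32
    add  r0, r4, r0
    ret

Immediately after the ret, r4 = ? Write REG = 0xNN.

REG = 0x57

prologue: push r0 -> mem[0xa7]=0x40, sp=0xa7
prologue: push r3 -> mem[0xa6]=0x78, sp=0xa6
body[0] add  r0, r0, r1 -> r0=0xe5
body[1] add  r4, r3, r2 -> r4=0x57
body[2] xor  r3, r3, r1 -> r3=0xdd
body[3] mov  r2, r0 -> r2=0xe5
body[4] add  r0, r2, #32 -> r0=0x05
body[5] add  r0, r4, r0 -> r0=0x5c
epilogue: pop r3=0x78, sp=0xa7
epilogue: pop r0=0x40, sp=0xa8
r4 is caller-saved -> body value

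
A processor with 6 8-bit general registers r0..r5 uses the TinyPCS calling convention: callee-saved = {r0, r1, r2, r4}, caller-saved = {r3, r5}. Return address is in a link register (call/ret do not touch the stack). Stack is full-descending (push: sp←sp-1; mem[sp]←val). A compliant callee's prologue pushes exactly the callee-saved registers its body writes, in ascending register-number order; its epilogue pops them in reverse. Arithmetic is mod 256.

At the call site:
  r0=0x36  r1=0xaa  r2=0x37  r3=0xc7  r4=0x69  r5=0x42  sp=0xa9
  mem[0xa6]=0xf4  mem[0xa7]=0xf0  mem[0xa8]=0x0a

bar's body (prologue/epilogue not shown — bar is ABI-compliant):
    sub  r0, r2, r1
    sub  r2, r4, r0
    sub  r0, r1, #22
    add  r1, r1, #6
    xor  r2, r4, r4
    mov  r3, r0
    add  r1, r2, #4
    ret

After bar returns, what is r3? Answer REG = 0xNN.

prologue: push r0 → mem[0xa8]=0x36, sp=0xa8
prologue: push r1 → mem[0xa7]=0xaa, sp=0xa7
prologue: push r2 → mem[0xa6]=0x37, sp=0xa6
body[0] sub  r0, r2, r1 → r0=0x8d
body[1] sub  r2, r4, r0 → r2=0xdc
body[2] sub  r0, r1, #22 → r0=0x94
body[3] add  r1, r1, #6 → r1=0xb0
body[4] xor  r2, r4, r4 → r2=0x00
body[5] mov  r3, r0 → r3=0x94
body[6] add  r1, r2, #4 → r1=0x04
epilogue: pop r2=0x37, sp=0xa7
epilogue: pop r1=0xaa, sp=0xa8
epilogue: pop r0=0x36, sp=0xa9
r3 is caller-saved → body value

REG = 0x94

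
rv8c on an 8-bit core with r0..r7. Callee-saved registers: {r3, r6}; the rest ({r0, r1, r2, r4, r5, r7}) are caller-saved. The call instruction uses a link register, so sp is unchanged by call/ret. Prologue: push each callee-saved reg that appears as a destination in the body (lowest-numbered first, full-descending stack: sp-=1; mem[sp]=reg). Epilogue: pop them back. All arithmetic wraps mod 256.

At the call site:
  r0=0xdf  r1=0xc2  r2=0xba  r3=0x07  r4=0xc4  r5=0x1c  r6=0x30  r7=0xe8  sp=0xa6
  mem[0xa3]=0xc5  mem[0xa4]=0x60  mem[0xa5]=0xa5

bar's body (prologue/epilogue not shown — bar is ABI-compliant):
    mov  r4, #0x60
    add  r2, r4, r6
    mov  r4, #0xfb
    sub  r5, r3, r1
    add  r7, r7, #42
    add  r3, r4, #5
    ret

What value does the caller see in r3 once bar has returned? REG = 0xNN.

prologue: push r3 → mem[0xa5]=0x07, sp=0xa5
body[0] mov  r4, #0x60 → r4=0x60
body[1] add  r2, r4, r6 → r2=0x90
body[2] mov  r4, #0xfb → r4=0xfb
body[3] sub  r5, r3, r1 → r5=0x45
body[4] add  r7, r7, #42 → r7=0x12
body[5] add  r3, r4, #5 → r3=0x00
epilogue: pop r3=0x07, sp=0xa6
r3 is callee-saved → restored

REG = 0x07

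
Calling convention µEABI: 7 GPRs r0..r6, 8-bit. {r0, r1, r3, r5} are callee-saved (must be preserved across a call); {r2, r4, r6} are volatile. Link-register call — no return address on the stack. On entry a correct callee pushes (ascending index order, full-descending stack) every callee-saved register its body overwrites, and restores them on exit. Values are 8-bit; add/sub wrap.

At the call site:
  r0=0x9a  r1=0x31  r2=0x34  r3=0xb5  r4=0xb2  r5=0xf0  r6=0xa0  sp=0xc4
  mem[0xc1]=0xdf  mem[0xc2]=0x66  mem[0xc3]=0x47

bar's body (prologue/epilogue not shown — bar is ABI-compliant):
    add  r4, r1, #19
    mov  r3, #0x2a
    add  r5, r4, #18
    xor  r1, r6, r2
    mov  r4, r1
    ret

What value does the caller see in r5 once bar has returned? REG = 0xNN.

prologue: push r1 -> mem[0xc3]=0x31, sp=0xc3
prologue: push r3 -> mem[0xc2]=0xb5, sp=0xc2
prologue: push r5 -> mem[0xc1]=0xf0, sp=0xc1
body[0] add  r4, r1, #19 -> r4=0x44
body[1] mov  r3, #0x2a -> r3=0x2a
body[2] add  r5, r4, #18 -> r5=0x56
body[3] xor  r1, r6, r2 -> r1=0x94
body[4] mov  r4, r1 -> r4=0x94
epilogue: pop r5=0xf0, sp=0xc2
epilogue: pop r3=0xb5, sp=0xc3
epilogue: pop r1=0x31, sp=0xc4
r5 is callee-saved -> restored

REG = 0xf0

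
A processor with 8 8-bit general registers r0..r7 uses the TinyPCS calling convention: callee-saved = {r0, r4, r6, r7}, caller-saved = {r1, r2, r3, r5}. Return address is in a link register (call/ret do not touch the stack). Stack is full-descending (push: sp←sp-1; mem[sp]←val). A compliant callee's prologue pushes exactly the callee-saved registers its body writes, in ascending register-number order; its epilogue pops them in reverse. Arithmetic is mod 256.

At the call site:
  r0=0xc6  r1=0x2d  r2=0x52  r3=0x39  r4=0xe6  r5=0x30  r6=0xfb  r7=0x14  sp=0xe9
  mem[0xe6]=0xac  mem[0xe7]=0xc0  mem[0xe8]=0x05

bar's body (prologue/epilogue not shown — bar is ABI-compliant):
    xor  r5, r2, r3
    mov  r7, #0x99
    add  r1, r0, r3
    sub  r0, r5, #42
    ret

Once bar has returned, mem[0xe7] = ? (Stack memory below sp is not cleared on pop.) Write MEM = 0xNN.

prologue: push r0 → mem[0xe8]=0xc6, sp=0xe8
prologue: push r7 → mem[0xe7]=0x14, sp=0xe7
body[0] xor  r5, r2, r3 → r5=0x6b
body[1] mov  r7, #0x99 → r7=0x99
body[2] add  r1, r0, r3 → r1=0xff
body[3] sub  r0, r5, #42 → r0=0x41
epilogue: pop r7=0x14, sp=0xe8
epilogue: pop r0=0xc6, sp=0xe9
prologue pushed ['r0', 'r7'] at ['0xe8', '0xe7']

MEM = 0x14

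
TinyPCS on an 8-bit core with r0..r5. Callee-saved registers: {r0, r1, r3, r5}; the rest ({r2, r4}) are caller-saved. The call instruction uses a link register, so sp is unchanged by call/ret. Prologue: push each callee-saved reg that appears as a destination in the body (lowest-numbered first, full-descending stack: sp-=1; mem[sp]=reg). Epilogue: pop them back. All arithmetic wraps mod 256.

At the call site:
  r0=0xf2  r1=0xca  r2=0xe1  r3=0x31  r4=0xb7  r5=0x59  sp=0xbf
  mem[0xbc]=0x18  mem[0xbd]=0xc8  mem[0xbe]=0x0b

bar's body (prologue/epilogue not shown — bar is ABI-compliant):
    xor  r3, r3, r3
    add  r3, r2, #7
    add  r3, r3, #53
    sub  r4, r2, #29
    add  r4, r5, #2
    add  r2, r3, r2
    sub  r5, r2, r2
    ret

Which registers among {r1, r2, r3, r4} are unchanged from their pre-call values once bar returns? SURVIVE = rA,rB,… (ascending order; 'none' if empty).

prologue: push r3 -> mem[0xbe]=0x31, sp=0xbe
prologue: push r5 -> mem[0xbd]=0x59, sp=0xbd
body[0] xor  r3, r3, r3 -> r3=0x00
body[1] add  r3, r2, #7 -> r3=0xe8
body[2] add  r3, r3, #53 -> r3=0x1d
body[3] sub  r4, r2, #29 -> r4=0xc4
body[4] add  r4, r5, #2 -> r4=0x5b
body[5] add  r2, r3, r2 -> r2=0xfe
body[6] sub  r5, r2, r2 -> r5=0x00
epilogue: pop r5=0x59, sp=0xbe
epilogue: pop r3=0x31, sp=0xbf
r1: callee-saved, written=False
r2: caller-saved, written=True
r3: callee-saved, written=True
r4: caller-saved, written=True

SURVIVE = r1,r3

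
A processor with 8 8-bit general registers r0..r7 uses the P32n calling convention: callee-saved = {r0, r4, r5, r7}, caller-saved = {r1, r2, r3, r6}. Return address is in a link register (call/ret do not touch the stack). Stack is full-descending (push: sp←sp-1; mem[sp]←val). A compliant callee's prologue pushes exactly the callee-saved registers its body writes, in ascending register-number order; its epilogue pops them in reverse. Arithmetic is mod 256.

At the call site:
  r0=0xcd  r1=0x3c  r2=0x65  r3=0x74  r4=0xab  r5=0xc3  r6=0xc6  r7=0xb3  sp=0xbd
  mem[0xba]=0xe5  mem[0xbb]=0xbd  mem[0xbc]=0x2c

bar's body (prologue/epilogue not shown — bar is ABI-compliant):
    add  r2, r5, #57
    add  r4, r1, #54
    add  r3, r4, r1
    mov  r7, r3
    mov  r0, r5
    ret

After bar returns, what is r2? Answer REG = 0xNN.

REG = 0xfc

prologue: push r0 → mem[0xbc]=0xcd, sp=0xbc
prologue: push r4 → mem[0xbb]=0xab, sp=0xbb
prologue: push r7 → mem[0xba]=0xb3, sp=0xba
body[0] add  r2, r5, #57 → r2=0xfc
body[1] add  r4, r1, #54 → r4=0x72
body[2] add  r3, r4, r1 → r3=0xae
body[3] mov  r7, r3 → r7=0xae
body[4] mov  r0, r5 → r0=0xc3
epilogue: pop r7=0xb3, sp=0xbb
epilogue: pop r4=0xab, sp=0xbc
epilogue: pop r0=0xcd, sp=0xbd
r2 is caller-saved → body value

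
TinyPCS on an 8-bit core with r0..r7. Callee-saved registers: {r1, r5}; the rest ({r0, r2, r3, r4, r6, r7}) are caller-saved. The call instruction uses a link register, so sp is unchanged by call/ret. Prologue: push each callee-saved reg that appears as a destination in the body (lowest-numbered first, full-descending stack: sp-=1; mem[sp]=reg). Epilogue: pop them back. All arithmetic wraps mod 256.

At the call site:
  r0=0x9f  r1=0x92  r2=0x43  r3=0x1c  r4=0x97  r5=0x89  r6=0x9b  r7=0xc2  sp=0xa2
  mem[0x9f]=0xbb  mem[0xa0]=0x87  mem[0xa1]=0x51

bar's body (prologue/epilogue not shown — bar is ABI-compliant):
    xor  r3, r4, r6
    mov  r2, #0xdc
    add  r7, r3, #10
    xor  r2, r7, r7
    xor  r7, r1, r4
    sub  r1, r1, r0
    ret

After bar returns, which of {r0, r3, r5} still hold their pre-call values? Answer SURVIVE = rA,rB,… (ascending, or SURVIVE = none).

SURVIVE = r0,r5

prologue: push r1 -> mem[0xa1]=0x92, sp=0xa1
body[0] xor  r3, r4, r6 -> r3=0x0c
body[1] mov  r2, #0xdc -> r2=0xdc
body[2] add  r7, r3, #10 -> r7=0x16
body[3] xor  r2, r7, r7 -> r2=0x00
body[4] xor  r7, r1, r4 -> r7=0x05
body[5] sub  r1, r1, r0 -> r1=0xf3
epilogue: pop r1=0x92, sp=0xa2
r0: caller-saved, written=False
r3: caller-saved, written=True
r5: callee-saved, written=False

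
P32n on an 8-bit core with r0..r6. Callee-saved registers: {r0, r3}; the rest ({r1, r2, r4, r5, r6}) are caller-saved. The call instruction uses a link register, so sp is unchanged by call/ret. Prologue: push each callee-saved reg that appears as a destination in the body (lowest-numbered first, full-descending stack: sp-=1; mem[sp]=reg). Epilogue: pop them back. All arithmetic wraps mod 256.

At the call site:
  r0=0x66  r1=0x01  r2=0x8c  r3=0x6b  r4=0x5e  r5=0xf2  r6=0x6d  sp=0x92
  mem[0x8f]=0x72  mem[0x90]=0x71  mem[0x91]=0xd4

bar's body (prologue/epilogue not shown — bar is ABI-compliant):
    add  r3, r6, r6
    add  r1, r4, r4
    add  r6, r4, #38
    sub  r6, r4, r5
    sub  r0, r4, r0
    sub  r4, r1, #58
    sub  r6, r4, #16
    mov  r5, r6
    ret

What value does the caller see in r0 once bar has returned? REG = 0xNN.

REG = 0x66

prologue: push r0 → mem[0x91]=0x66, sp=0x91
prologue: push r3 → mem[0x90]=0x6b, sp=0x90
body[0] add  r3, r6, r6 → r3=0xda
body[1] add  r1, r4, r4 → r1=0xbc
body[2] add  r6, r4, #38 → r6=0x84
body[3] sub  r6, r4, r5 → r6=0x6c
body[4] sub  r0, r4, r0 → r0=0xf8
body[5] sub  r4, r1, #58 → r4=0x82
body[6] sub  r6, r4, #16 → r6=0x72
body[7] mov  r5, r6 → r5=0x72
epilogue: pop r3=0x6b, sp=0x91
epilogue: pop r0=0x66, sp=0x92
r0 is callee-saved → restored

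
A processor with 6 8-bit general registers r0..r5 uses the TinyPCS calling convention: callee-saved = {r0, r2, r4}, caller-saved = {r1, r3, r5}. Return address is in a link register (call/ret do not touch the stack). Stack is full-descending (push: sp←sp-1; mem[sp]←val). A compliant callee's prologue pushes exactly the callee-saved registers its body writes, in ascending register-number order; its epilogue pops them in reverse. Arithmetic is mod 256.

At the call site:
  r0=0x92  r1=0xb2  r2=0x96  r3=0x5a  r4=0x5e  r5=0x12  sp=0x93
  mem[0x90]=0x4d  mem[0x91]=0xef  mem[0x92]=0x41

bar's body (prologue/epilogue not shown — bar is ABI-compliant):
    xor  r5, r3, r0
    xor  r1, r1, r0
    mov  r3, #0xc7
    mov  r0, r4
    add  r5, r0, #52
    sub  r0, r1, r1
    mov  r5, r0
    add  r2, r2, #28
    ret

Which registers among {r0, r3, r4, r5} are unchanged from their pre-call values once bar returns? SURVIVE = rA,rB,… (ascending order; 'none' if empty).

prologue: push r0 -> mem[0x92]=0x92, sp=0x92
prologue: push r2 -> mem[0x91]=0x96, sp=0x91
body[0] xor  r5, r3, r0 -> r5=0xc8
body[1] xor  r1, r1, r0 -> r1=0x20
body[2] mov  r3, #0xc7 -> r3=0xc7
body[3] mov  r0, r4 -> r0=0x5e
body[4] add  r5, r0, #52 -> r5=0x92
body[5] sub  r0, r1, r1 -> r0=0x00
body[6] mov  r5, r0 -> r5=0x00
body[7] add  r2, r2, #28 -> r2=0xb2
epilogue: pop r2=0x96, sp=0x92
epilogue: pop r0=0x92, sp=0x93
r0: callee-saved, written=True
r3: caller-saved, written=True
r4: callee-saved, written=False
r5: caller-saved, written=True

SURVIVE = r0,r4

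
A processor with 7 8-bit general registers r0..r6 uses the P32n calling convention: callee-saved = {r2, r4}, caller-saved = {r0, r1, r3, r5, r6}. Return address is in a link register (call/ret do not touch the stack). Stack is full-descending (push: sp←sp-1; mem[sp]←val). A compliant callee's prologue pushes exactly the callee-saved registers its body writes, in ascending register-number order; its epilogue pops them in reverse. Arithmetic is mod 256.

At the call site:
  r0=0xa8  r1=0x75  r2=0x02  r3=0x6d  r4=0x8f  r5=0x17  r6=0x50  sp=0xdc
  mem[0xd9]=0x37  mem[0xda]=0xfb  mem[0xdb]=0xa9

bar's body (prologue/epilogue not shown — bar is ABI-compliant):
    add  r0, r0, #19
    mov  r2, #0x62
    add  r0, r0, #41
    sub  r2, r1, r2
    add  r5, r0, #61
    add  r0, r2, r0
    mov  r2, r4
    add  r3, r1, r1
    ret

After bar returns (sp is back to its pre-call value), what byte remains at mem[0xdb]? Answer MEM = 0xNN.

MEM = 0x02

prologue: push r2 → mem[0xdb]=0x02, sp=0xdb
body[0] add  r0, r0, #19 → r0=0xbb
body[1] mov  r2, #0x62 → r2=0x62
body[2] add  r0, r0, #41 → r0=0xe4
body[3] sub  r2, r1, r2 → r2=0x13
body[4] add  r5, r0, #61 → r5=0x21
body[5] add  r0, r2, r0 → r0=0xf7
body[6] mov  r2, r4 → r2=0x8f
body[7] add  r3, r1, r1 → r3=0xea
epilogue: pop r2=0x02, sp=0xdc
prologue pushed ['r2'] at ['0xdb']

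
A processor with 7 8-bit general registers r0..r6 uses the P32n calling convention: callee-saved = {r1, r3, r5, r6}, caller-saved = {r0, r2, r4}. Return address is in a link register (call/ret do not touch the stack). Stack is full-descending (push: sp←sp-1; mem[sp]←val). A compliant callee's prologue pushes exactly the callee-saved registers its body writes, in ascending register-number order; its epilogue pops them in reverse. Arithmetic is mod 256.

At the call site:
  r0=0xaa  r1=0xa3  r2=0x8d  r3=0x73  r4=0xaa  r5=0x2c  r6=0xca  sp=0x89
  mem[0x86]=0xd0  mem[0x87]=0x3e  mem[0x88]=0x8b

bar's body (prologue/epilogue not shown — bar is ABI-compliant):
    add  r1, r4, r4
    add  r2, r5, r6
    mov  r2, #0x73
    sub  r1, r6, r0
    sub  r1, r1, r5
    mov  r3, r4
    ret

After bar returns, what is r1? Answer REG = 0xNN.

prologue: push r1 -> mem[0x88]=0xa3, sp=0x88
prologue: push r3 -> mem[0x87]=0x73, sp=0x87
body[0] add  r1, r4, r4 -> r1=0x54
body[1] add  r2, r5, r6 -> r2=0xf6
body[2] mov  r2, #0x73 -> r2=0x73
body[3] sub  r1, r6, r0 -> r1=0x20
body[4] sub  r1, r1, r5 -> r1=0xf4
body[5] mov  r3, r4 -> r3=0xaa
epilogue: pop r3=0x73, sp=0x88
epilogue: pop r1=0xa3, sp=0x89
r1 is callee-saved -> restored

REG = 0xa3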